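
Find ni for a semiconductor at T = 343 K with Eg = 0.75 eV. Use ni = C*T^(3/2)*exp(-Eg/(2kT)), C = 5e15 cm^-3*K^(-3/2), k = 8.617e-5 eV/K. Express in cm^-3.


Step 1: Compute kT = 8.617e-5 * 343 = 0.02955631 eV
Step 2: Exponent = -Eg/(2kT) = -0.75/(2*0.02955631) = -12.68765
Step 3: T^(3/2) = 343^1.5 = 6352.45
Step 4: ni = 5e15 * 6352.45 * exp(-12.68765) = 9.81e+13 cm^-3

9.81e+13


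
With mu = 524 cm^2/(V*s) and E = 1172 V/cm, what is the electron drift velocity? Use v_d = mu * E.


Step 1: v_d = mu * E
Step 2: v_d = 524 * 1172 = 614128
Step 3: v_d = 6.14e+05 cm/s

6.14e+05


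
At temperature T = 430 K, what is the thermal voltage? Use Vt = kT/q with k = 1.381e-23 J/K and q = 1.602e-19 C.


Step 1: kT = 1.381e-23 * 430 = 5.9383e-21 J
Step 2: Vt = kT/q = 5.9383e-21 / 1.602e-19
Step 3: Vt = 0.03707 V

0.03707


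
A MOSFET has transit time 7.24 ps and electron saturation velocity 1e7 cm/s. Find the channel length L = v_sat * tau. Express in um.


Step 1: tau in seconds = 7.24 ps * 1e-12 = 7.2400e-12 s
Step 2: L = v_sat * tau = 1e7 * 7.2400e-12 = 7.2400e-05 cm
Step 3: L in um = 7.2400e-05 * 1e4 = 0.724 um

0.724


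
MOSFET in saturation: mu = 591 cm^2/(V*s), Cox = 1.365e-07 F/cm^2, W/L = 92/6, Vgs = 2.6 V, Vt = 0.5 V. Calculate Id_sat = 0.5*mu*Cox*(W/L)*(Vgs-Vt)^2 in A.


Step 1: Overdrive voltage Vov = Vgs - Vt = 2.6 - 0.5 = 2.1 V
Step 2: W/L = 92/6 = 15.3333
Step 3: Id = 0.5 * 591 * 1.365e-07 * 15.3333 * 2.1^2
Step 4: Id = 2.73e-03 A

2.73e-03


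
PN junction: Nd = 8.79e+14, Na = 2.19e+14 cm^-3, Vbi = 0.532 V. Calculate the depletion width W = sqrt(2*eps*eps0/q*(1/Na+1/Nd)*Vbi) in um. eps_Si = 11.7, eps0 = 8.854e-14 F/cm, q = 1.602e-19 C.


Step 1: 1/Na + 1/Nd = 1/2.19e+14 + 1/8.79e+14 = 5.70387e-15
Step 2: 2*eps*eps0/q = 2*11.7*8.854e-14/1.602e-19 = 1.293281e+07
Step 3: W^2 = 1.293281e+07 * 5.70387e-15 * 0.532 = 3.92441e-08
Step 4: W = sqrt(3.92441e-08) = 1.981e-04 cm = 1.981 um

1.981


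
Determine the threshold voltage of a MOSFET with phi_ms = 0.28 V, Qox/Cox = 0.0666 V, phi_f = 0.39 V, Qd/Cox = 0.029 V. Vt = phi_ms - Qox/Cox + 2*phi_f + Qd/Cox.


Step 1: Vt = phi_ms - Qox/Cox + 2*phi_f + Qd/Cox
Step 2: Vt = 0.28 - 0.0666 + 2*0.39 + 0.029
Step 3: Vt = 0.28 - 0.0666 + 0.78 + 0.029
Step 4: Vt = 1.0224 V

1.0224


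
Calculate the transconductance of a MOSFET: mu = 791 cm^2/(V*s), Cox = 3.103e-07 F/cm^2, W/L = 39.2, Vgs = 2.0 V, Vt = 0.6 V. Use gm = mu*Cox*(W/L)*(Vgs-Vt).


Step 1: Vov = Vgs - Vt = 2.0 - 0.6 = 1.4 V
Step 2: gm = mu * Cox * (W/L) * Vov
Step 3: gm = 791 * 3.103e-07 * 39.2 * 1.4 = 1.35e-02 S

1.35e-02


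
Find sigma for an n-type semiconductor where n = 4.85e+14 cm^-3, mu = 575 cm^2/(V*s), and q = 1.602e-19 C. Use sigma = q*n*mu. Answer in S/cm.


Step 1: sigma = q * n * mu
Step 2: sigma = 1.602e-19 * 4.85e+14 * 575
Step 3: sigma = 4.468e-02 S/cm

4.468e-02


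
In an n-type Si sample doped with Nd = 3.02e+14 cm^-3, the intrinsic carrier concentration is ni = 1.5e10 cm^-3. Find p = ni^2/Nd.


Step 1: Since Nd >> ni, n ≈ Nd = 3.02e+14 cm^-3
Step 2: p = ni^2 / n = (1.5e10)^2 / 3.02e+14
Step 3: p = 2.25e20 / 3.02e+14 = 7.45e+05 cm^-3

7.45e+05


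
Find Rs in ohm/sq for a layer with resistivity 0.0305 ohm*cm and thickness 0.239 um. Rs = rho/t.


Step 1: Convert thickness to cm: t = 0.239 um = 2.3900e-05 cm
Step 2: Rs = rho / t = 0.0305 / 2.3900e-05
Step 3: Rs = 1276.2 ohm/sq

1276.2


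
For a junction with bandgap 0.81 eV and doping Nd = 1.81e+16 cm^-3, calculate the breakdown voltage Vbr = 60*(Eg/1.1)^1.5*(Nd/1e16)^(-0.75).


Step 1: Eg/1.1 = 0.81/1.1 = 0.736364
Step 2: (Eg/1.1)^1.5 = 0.736364^1.5 = 0.631886
Step 3: (Nd/1e16)^(-0.75) = (1.81)^(-0.75) = 0.640827
Step 4: Vbr = 60 * 0.631886 * 0.640827 = 24.3 V

24.3


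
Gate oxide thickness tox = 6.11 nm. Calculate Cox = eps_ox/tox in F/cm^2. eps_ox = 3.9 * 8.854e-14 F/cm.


Step 1: eps_ox = 3.9 * 8.854e-14 = 3.45306e-13 F/cm
Step 2: tox in cm = 6.11 nm * 1e-7 = 6.1100e-07 cm
Step 3: Cox = 3.45306e-13 / 6.1100e-07 = 5.65e-07 F/cm^2

5.65e-07


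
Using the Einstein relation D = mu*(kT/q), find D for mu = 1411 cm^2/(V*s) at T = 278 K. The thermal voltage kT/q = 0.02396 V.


Step 1: D = mu * (kT/q)
Step 2: D = 1411 * 0.02396
Step 3: D = 33.81 cm^2/s

33.81


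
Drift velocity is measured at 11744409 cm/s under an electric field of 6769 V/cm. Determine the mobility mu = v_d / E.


Step 1: mu = v_d / E
Step 2: mu = 11744409 / 6769
Step 3: mu = 1735.03 cm^2/(V*s)

1735.03


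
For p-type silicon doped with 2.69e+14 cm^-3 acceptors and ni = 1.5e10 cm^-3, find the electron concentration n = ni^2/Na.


Step 1: Majority hole concentration p ≈ Na = 2.69e+14 cm^-3
Step 2: n = ni^2 / Na = (1.5e10)^2 / 2.69e+14
Step 3: n = 8.36e+05 cm^-3

8.36e+05


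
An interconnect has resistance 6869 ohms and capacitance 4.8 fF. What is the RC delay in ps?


Step 1: tau = R * C
Step 2: tau = 6869 * 4.8 fF = 6869 * 4.8e-15 F
Step 3: tau = 3.29712e-11 s = 32.9712 ps

32.9712


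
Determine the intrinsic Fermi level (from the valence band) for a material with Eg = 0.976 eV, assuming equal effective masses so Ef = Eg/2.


Step 1: For an intrinsic semiconductor, the Fermi level sits at midgap.
Step 2: Ef = Eg / 2 = 0.976 / 2 = 0.488 eV

0.488


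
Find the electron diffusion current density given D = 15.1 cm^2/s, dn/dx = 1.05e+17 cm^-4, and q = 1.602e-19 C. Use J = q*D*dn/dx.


Step 1: J = q * D * (dn/dx)
Step 2: J = 1.602e-19 * 15.1 * 1.05e+17
Step 3: J = 2.54e-01 A/cm^2

2.54e-01


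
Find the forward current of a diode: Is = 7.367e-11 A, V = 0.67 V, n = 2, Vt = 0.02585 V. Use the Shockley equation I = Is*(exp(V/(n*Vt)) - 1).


Step 1: V/(n*Vt) = 0.67/(2*0.02585) = 12.9594
Step 2: exp(12.9594) = 4.2481e+05
Step 3: I = 7.367e-11 * (4.2481e+05 - 1) = 3.13e-05 A

3.13e-05


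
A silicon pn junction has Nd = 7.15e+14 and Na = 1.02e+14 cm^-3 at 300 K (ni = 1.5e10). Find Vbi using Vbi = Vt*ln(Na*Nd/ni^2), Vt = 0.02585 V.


Step 1: Compute Na*Nd/ni^2 = 1.02e+14 * 7.15e+14 / (1.5e10)^2 = 3.2413e+08
Step 2: ln(3.2413e+08) = 19.5967
Step 3: Vbi = 0.02585 * 19.5967 = 0.507 V

0.507


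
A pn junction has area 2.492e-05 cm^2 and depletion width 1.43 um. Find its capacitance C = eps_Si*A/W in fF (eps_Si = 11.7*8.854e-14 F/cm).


Step 1: eps_Si = 11.7 * 8.854e-14 = 1.035918e-12 F/cm
Step 2: W in cm = 1.43 * 1e-4 = 1.43e-04 cm
Step 3: C = 1.035918e-12 * 2.492e-05 / 1.43e-04 = 1.805250e-13 F
Step 4: C = 180.53 fF

180.53


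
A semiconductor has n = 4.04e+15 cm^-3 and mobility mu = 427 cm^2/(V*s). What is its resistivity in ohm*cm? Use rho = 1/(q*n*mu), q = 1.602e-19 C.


Step 1: sigma = q * n * mu = 1.602e-19 * 4.04e+15 * 427 = 2.76358e-01 S/cm
Step 2: rho = 1 / sigma = 1 / 2.76358e-01 = 3.618 ohm*cm

3.618


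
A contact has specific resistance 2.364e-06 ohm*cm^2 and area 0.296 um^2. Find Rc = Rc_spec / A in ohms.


Step 1: Convert area to cm^2: 0.296 um^2 = 2.9600e-09 cm^2
Step 2: Rc = Rc_spec / A = 2.364e-06 / 2.9600e-09
Step 3: Rc = 7.99e+02 ohms

7.99e+02


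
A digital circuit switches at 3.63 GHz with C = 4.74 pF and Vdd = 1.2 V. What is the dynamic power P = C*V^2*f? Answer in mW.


Step 1: V^2 = 1.2^2 = 1.44 V^2
Step 2: P = C*V^2*f = 4.74e-12 F * 1.44 * 3.63e9 Hz
Step 3: P = 2.4776928e-02 W
Step 4: P = 24.777 mW

24.777


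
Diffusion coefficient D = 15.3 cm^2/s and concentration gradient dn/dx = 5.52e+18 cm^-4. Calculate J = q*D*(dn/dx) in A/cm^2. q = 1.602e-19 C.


Step 1: J = q * D * (dn/dx)
Step 2: J = 1.602e-19 * 15.3 * 5.52e+18
Step 3: J = 1.35e+01 A/cm^2

1.35e+01


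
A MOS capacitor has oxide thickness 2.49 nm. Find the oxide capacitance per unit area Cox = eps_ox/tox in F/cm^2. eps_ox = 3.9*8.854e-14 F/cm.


Step 1: eps_ox = 3.9 * 8.854e-14 = 3.45306e-13 F/cm
Step 2: tox in cm = 2.49 nm * 1e-7 = 2.4900e-07 cm
Step 3: Cox = 3.45306e-13 / 2.4900e-07 = 1.39e-06 F/cm^2

1.39e-06


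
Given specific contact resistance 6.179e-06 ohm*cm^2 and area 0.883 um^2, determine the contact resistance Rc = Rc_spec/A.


Step 1: Convert area to cm^2: 0.883 um^2 = 8.8300e-09 cm^2
Step 2: Rc = Rc_spec / A = 6.179e-06 / 8.8300e-09
Step 3: Rc = 7.00e+02 ohms

7.00e+02


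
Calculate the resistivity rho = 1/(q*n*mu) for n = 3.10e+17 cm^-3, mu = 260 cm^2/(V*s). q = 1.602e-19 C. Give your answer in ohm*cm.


Step 1: sigma = q * n * mu = 1.602e-19 * 3.10e+17 * 260 = 1.29121e+01 S/cm
Step 2: rho = 1 / sigma = 1 / 1.29121e+01 = 0.07745 ohm*cm

0.07745


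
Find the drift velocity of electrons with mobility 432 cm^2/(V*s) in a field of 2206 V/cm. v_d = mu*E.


Step 1: v_d = mu * E
Step 2: v_d = 432 * 2206 = 952992
Step 3: v_d = 9.53e+05 cm/s

9.53e+05


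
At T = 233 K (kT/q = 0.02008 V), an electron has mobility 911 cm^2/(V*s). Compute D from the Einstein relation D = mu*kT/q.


Step 1: D = mu * (kT/q)
Step 2: D = 911 * 0.02008
Step 3: D = 18.29 cm^2/s

18.29


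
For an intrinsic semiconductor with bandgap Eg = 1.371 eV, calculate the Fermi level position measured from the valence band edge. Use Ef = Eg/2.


Step 1: For an intrinsic semiconductor, the Fermi level sits at midgap.
Step 2: Ef = Eg / 2 = 1.371 / 2 = 0.6855 eV

0.6855


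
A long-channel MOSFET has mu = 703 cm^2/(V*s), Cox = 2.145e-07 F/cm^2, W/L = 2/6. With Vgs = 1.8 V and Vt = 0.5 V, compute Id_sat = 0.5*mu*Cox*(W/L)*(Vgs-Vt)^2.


Step 1: Overdrive voltage Vov = Vgs - Vt = 1.8 - 0.5 = 1.3 V
Step 2: W/L = 2/6 = 0.333333
Step 3: Id = 0.5 * 703 * 2.145e-07 * 0.333333 * 1.3^2
Step 4: Id = 4.25e-05 A

4.25e-05


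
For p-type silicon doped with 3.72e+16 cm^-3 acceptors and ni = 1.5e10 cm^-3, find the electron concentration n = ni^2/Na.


Step 1: Majority hole concentration p ≈ Na = 3.72e+16 cm^-3
Step 2: n = ni^2 / Na = (1.5e10)^2 / 3.72e+16
Step 3: n = 6.05e+03 cm^-3

6.05e+03


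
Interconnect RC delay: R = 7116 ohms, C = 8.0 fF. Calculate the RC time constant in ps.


Step 1: tau = R * C
Step 2: tau = 7116 * 8.0 fF = 7116 * 8.0e-15 F
Step 3: tau = 5.6928e-11 s = 56.928 ps

56.928


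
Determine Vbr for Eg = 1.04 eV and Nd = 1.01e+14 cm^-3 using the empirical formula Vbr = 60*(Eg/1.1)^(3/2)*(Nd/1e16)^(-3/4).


Step 1: Eg/1.1 = 1.04/1.1 = 0.945455
Step 2: (Eg/1.1)^1.5 = 0.945455^1.5 = 0.919309
Step 3: (Nd/1e16)^(-0.75) = (0.0101)^(-0.75) = 31.387662
Step 4: Vbr = 60 * 0.919309 * 31.387662 = 1731.3 V

1731.3


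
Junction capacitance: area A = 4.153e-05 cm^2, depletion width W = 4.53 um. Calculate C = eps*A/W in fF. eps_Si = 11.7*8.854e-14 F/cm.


Step 1: eps_Si = 11.7 * 8.854e-14 = 1.035918e-12 F/cm
Step 2: W in cm = 4.53 * 1e-4 = 4.53e-04 cm
Step 3: C = 1.035918e-12 * 4.153e-05 / 4.53e-04 = 9.497058e-14 F
Step 4: C = 94.97 fF

94.97


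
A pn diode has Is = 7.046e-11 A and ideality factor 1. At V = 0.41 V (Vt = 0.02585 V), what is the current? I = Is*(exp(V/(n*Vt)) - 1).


Step 1: V/(n*Vt) = 0.41/(1*0.02585) = 15.8607
Step 2: exp(15.8607) = 7.7306e+06
Step 3: I = 7.046e-11 * (7.7306e+06 - 1) = 5.45e-04 A

5.45e-04


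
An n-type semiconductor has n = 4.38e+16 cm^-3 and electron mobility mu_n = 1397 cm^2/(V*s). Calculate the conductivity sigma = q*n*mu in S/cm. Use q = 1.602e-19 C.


Step 1: sigma = q * n * mu
Step 2: sigma = 1.602e-19 * 4.38e+16 * 1397
Step 3: sigma = 9.802e+00 S/cm

9.802e+00


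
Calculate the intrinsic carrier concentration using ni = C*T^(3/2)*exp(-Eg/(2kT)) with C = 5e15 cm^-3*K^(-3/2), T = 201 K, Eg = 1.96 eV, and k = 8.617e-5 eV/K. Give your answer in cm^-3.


Step 1: Compute kT = 8.617e-5 * 201 = 0.01732017 eV
Step 2: Exponent = -Eg/(2kT) = -1.96/(2*0.01732017) = -56.58143
Step 3: T^(3/2) = 201^1.5 = 2849.67
Step 4: ni = 5e15 * 2849.67 * exp(-56.58143) = 3.81e-06 cm^-3

3.81e-06


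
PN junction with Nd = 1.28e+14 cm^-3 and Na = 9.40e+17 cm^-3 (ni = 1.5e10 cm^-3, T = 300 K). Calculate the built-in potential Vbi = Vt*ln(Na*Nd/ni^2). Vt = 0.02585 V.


Step 1: Compute Na*Nd/ni^2 = 9.40e+17 * 1.28e+14 / (1.5e10)^2 = 5.3476e+11
Step 2: ln(5.3476e+11) = 27.0051
Step 3: Vbi = 0.02585 * 27.0051 = 0.698 V

0.698


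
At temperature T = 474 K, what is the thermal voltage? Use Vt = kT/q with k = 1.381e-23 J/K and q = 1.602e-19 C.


Step 1: kT = 1.381e-23 * 474 = 6.54594e-21 J
Step 2: Vt = kT/q = 6.54594e-21 / 1.602e-19
Step 3: Vt = 0.04086 V

0.04086


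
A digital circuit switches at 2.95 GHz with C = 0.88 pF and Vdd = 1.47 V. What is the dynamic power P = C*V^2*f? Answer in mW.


Step 1: V^2 = 1.47^2 = 2.1609 V^2
Step 2: P = C*V^2*f = 0.88e-12 F * 2.1609 * 2.95e9 Hz
Step 3: P = 5.6096964e-03 W
Step 4: P = 5.61 mW

5.61


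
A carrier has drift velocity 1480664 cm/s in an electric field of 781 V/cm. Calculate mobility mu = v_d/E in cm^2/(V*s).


Step 1: mu = v_d / E
Step 2: mu = 1480664 / 781
Step 3: mu = 1895.86 cm^2/(V*s)

1895.86


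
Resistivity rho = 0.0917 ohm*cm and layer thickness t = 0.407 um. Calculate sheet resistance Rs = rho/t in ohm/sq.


Step 1: Convert thickness to cm: t = 0.407 um = 4.0700e-05 cm
Step 2: Rs = rho / t = 0.0917 / 4.0700e-05
Step 3: Rs = 2253.1 ohm/sq

2253.1


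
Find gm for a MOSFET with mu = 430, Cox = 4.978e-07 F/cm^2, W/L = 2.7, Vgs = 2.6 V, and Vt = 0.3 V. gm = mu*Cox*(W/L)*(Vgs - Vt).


Step 1: Vov = Vgs - Vt = 2.6 - 0.3 = 2.3 V
Step 2: gm = mu * Cox * (W/L) * Vov
Step 3: gm = 430 * 4.978e-07 * 2.7 * 2.3 = 1.33e-03 S

1.33e-03


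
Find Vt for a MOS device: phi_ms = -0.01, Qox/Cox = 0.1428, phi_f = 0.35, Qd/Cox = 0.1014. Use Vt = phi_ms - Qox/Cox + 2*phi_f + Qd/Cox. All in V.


Step 1: Vt = phi_ms - Qox/Cox + 2*phi_f + Qd/Cox
Step 2: Vt = -0.01 - 0.1428 + 2*0.35 + 0.1014
Step 3: Vt = -0.01 - 0.1428 + 0.7 + 0.1014
Step 4: Vt = 0.6486 V

0.6486


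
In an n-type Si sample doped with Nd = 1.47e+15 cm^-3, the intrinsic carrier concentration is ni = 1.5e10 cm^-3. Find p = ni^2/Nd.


Step 1: Since Nd >> ni, n ≈ Nd = 1.47e+15 cm^-3
Step 2: p = ni^2 / n = (1.5e10)^2 / 1.47e+15
Step 3: p = 2.25e20 / 1.47e+15 = 1.53e+05 cm^-3

1.53e+05


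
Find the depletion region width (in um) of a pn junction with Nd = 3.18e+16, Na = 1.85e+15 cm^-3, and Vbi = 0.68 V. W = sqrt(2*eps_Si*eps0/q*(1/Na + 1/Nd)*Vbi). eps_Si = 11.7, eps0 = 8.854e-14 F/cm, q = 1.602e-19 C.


Step 1: 1/Na + 1/Nd = 1/1.85e+15 + 1/3.18e+16 = 5.71987e-16
Step 2: 2*eps*eps0/q = 2*11.7*8.854e-14/1.602e-19 = 1.293281e+07
Step 3: W^2 = 1.293281e+07 * 5.71987e-16 * 0.68 = 5.03023e-09
Step 4: W = sqrt(5.03023e-09) = 7.092e-05 cm = 0.7092 um

0.7092


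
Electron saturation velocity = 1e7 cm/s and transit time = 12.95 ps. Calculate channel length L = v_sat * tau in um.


Step 1: tau in seconds = 12.95 ps * 1e-12 = 1.2950e-11 s
Step 2: L = v_sat * tau = 1e7 * 1.2950e-11 = 1.2950e-04 cm
Step 3: L in um = 1.2950e-04 * 1e4 = 1.295 um

1.295


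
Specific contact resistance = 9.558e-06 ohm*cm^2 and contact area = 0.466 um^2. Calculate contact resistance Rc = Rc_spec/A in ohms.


Step 1: Convert area to cm^2: 0.466 um^2 = 4.6600e-09 cm^2
Step 2: Rc = Rc_spec / A = 9.558e-06 / 4.6600e-09
Step 3: Rc = 2.05e+03 ohms

2.05e+03


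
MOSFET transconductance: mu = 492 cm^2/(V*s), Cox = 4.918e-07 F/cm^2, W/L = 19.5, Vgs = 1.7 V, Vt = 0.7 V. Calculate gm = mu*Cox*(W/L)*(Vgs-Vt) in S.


Step 1: Vov = Vgs - Vt = 1.7 - 0.7 = 1.0 V
Step 2: gm = mu * Cox * (W/L) * Vov
Step 3: gm = 492 * 4.918e-07 * 19.5 * 1.0 = 4.72e-03 S

4.72e-03


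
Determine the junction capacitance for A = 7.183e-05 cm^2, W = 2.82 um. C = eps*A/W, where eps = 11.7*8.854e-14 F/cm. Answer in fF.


Step 1: eps_Si = 11.7 * 8.854e-14 = 1.035918e-12 F/cm
Step 2: W in cm = 2.82 * 1e-4 = 2.82e-04 cm
Step 3: C = 1.035918e-12 * 7.183e-05 / 2.82e-04 = 2.638652e-13 F
Step 4: C = 263.87 fF

263.87


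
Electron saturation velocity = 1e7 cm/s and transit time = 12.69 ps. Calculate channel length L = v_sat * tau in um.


Step 1: tau in seconds = 12.69 ps * 1e-12 = 1.2690e-11 s
Step 2: L = v_sat * tau = 1e7 * 1.2690e-11 = 1.2690e-04 cm
Step 3: L in um = 1.2690e-04 * 1e4 = 1.269 um

1.269


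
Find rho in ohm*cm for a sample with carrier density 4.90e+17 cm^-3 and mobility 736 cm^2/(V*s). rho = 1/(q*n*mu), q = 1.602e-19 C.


Step 1: sigma = q * n * mu = 1.602e-19 * 4.90e+17 * 736 = 5.77745e+01 S/cm
Step 2: rho = 1 / sigma = 1 / 5.77745e+01 = 0.01731 ohm*cm

0.01731


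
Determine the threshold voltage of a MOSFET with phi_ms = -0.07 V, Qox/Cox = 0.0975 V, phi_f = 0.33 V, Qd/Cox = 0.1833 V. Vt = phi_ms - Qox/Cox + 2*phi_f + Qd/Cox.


Step 1: Vt = phi_ms - Qox/Cox + 2*phi_f + Qd/Cox
Step 2: Vt = -0.07 - 0.0975 + 2*0.33 + 0.1833
Step 3: Vt = -0.07 - 0.0975 + 0.66 + 0.1833
Step 4: Vt = 0.6758 V

0.6758


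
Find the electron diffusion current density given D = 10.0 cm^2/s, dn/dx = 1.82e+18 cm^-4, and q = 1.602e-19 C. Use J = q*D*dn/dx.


Step 1: J = q * D * (dn/dx)
Step 2: J = 1.602e-19 * 10.0 * 1.82e+18
Step 3: J = 2.92e+00 A/cm^2

2.92e+00


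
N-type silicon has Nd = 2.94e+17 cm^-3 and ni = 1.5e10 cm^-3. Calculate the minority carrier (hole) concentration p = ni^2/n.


Step 1: Since Nd >> ni, n ≈ Nd = 2.94e+17 cm^-3
Step 2: p = ni^2 / n = (1.5e10)^2 / 2.94e+17
Step 3: p = 2.25e20 / 2.94e+17 = 7.65e+02 cm^-3

7.65e+02


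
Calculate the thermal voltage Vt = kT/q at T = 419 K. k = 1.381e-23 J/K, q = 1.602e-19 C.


Step 1: kT = 1.381e-23 * 419 = 5.78639e-21 J
Step 2: Vt = kT/q = 5.78639e-21 / 1.602e-19
Step 3: Vt = 0.03612 V

0.03612


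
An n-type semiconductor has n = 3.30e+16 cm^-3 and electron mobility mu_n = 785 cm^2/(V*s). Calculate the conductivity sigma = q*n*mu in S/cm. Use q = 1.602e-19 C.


Step 1: sigma = q * n * mu
Step 2: sigma = 1.602e-19 * 3.30e+16 * 785
Step 3: sigma = 4.150e+00 S/cm

4.150e+00


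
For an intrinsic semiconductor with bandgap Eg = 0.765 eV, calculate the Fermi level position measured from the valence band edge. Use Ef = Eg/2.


Step 1: For an intrinsic semiconductor, the Fermi level sits at midgap.
Step 2: Ef = Eg / 2 = 0.765 / 2 = 0.3825 eV

0.3825


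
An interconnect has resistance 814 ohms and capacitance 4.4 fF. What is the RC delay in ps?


Step 1: tau = R * C
Step 2: tau = 814 * 4.4 fF = 814 * 4.4e-15 F
Step 3: tau = 3.5816e-12 s = 3.5816 ps

3.5816


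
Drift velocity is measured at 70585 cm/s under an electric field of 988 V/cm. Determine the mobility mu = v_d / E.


Step 1: mu = v_d / E
Step 2: mu = 70585 / 988
Step 3: mu = 71.44 cm^2/(V*s)

71.44


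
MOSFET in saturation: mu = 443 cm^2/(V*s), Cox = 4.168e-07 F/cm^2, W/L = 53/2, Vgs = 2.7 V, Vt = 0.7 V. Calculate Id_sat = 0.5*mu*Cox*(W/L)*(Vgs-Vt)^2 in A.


Step 1: Overdrive voltage Vov = Vgs - Vt = 2.7 - 0.7 = 2.0 V
Step 2: W/L = 53/2 = 26.5
Step 3: Id = 0.5 * 443 * 4.168e-07 * 26.5 * 2.0^2
Step 4: Id = 9.79e-03 A

9.79e-03


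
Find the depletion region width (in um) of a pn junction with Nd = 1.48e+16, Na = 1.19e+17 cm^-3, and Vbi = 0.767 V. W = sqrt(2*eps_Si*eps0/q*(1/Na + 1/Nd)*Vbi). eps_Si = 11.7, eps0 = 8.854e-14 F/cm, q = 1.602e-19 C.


Step 1: 1/Na + 1/Nd = 1/1.19e+17 + 1/1.48e+16 = 7.59709e-17
Step 2: 2*eps*eps0/q = 2*11.7*8.854e-14/1.602e-19 = 1.293281e+07
Step 3: W^2 = 1.293281e+07 * 7.59709e-17 * 0.767 = 7.53591e-10
Step 4: W = sqrt(7.53591e-10) = 2.745e-05 cm = 0.2745 um

0.2745


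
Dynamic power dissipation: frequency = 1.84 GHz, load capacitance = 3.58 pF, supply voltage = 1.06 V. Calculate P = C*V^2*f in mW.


Step 1: V^2 = 1.06^2 = 1.1236 V^2
Step 2: P = C*V^2*f = 3.58e-12 F * 1.1236 * 1.84e9 Hz
Step 3: P = 7.40137792e-03 W
Step 4: P = 7.401 mW

7.401


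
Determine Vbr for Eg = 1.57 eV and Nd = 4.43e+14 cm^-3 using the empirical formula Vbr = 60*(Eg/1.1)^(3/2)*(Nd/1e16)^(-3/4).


Step 1: Eg/1.1 = 1.57/1.1 = 1.427273
Step 2: (Eg/1.1)^1.5 = 1.427273^1.5 = 1.705142
Step 3: (Nd/1e16)^(-0.75) = (0.0443)^(-0.75) = 10.356123
Step 4: Vbr = 60 * 1.705142 * 10.356123 = 1059.5 V

1059.5


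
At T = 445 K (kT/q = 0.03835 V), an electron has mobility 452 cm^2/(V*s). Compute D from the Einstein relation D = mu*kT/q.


Step 1: D = mu * (kT/q)
Step 2: D = 452 * 0.03835
Step 3: D = 17.33 cm^2/s

17.33


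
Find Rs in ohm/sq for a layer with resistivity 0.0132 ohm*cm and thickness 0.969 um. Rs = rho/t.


Step 1: Convert thickness to cm: t = 0.969 um = 9.6900e-05 cm
Step 2: Rs = rho / t = 0.0132 / 9.6900e-05
Step 3: Rs = 136.2 ohm/sq

136.2


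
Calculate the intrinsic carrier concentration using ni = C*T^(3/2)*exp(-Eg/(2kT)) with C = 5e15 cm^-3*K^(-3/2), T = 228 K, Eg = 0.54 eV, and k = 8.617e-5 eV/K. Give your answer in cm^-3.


Step 1: Compute kT = 8.617e-5 * 228 = 0.01964676 eV
Step 2: Exponent = -Eg/(2kT) = -0.54/(2*0.01964676) = -13.74272
Step 3: T^(3/2) = 228^1.5 = 3442.72
Step 4: ni = 5e15 * 3442.72 * exp(-13.74272) = 1.85e+13 cm^-3

1.85e+13


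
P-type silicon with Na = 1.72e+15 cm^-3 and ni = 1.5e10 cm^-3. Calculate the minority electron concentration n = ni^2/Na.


Step 1: Majority hole concentration p ≈ Na = 1.72e+15 cm^-3
Step 2: n = ni^2 / Na = (1.5e10)^2 / 1.72e+15
Step 3: n = 1.31e+05 cm^-3

1.31e+05


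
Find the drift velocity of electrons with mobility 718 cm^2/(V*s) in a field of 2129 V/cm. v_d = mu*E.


Step 1: v_d = mu * E
Step 2: v_d = 718 * 2129 = 1528622
Step 3: v_d = 1.53e+06 cm/s

1.53e+06


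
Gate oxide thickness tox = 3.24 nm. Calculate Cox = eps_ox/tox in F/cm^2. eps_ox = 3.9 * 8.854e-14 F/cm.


Step 1: eps_ox = 3.9 * 8.854e-14 = 3.45306e-13 F/cm
Step 2: tox in cm = 3.24 nm * 1e-7 = 3.2400e-07 cm
Step 3: Cox = 3.45306e-13 / 3.2400e-07 = 1.07e-06 F/cm^2

1.07e-06


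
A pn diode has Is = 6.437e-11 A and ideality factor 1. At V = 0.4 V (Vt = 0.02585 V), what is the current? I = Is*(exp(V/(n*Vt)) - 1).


Step 1: V/(n*Vt) = 0.4/(1*0.02585) = 15.4739
Step 2: exp(15.4739) = 5.2508e+06
Step 3: I = 6.437e-11 * (5.2508e+06 - 1) = 3.38e-04 A

3.38e-04


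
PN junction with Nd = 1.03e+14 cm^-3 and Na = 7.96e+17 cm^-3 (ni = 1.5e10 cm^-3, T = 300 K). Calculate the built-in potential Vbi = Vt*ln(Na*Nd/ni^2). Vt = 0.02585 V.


Step 1: Compute Na*Nd/ni^2 = 7.96e+17 * 1.03e+14 / (1.5e10)^2 = 3.6439e+11
Step 2: ln(3.6439e+11) = 26.6215
Step 3: Vbi = 0.02585 * 26.6215 = 0.688 V

0.688


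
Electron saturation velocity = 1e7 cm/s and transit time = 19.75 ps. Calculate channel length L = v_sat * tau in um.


Step 1: tau in seconds = 19.75 ps * 1e-12 = 1.9750e-11 s
Step 2: L = v_sat * tau = 1e7 * 1.9750e-11 = 1.9750e-04 cm
Step 3: L in um = 1.9750e-04 * 1e4 = 1.975 um

1.975


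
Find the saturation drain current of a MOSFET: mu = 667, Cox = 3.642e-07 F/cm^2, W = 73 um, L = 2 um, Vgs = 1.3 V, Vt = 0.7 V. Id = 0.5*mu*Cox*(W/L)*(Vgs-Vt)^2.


Step 1: Overdrive voltage Vov = Vgs - Vt = 1.3 - 0.7 = 0.6 V
Step 2: W/L = 73/2 = 36.5
Step 3: Id = 0.5 * 667 * 3.642e-07 * 36.5 * 0.6^2
Step 4: Id = 1.60e-03 A

1.60e-03


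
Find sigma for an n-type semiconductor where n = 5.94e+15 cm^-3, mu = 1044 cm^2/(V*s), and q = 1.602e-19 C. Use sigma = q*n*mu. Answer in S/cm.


Step 1: sigma = q * n * mu
Step 2: sigma = 1.602e-19 * 5.94e+15 * 1044
Step 3: sigma = 9.935e-01 S/cm

9.935e-01


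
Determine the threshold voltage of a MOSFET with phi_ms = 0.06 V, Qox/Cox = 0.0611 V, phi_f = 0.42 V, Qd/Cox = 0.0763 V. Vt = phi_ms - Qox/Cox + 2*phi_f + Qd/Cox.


Step 1: Vt = phi_ms - Qox/Cox + 2*phi_f + Qd/Cox
Step 2: Vt = 0.06 - 0.0611 + 2*0.42 + 0.0763
Step 3: Vt = 0.06 - 0.0611 + 0.84 + 0.0763
Step 4: Vt = 0.9152 V

0.9152


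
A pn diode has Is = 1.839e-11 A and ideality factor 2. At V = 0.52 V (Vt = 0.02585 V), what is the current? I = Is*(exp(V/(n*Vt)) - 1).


Step 1: V/(n*Vt) = 0.52/(2*0.02585) = 10.0580
Step 2: exp(10.0580) = 2.3342e+04
Step 3: I = 1.839e-11 * (2.3342e+04 - 1) = 4.29e-07 A

4.29e-07


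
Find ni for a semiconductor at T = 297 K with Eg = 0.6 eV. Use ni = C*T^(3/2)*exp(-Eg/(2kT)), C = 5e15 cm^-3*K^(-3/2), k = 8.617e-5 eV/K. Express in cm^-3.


Step 1: Compute kT = 8.617e-5 * 297 = 0.02559249 eV
Step 2: Exponent = -Eg/(2kT) = -0.6/(2*0.02559249) = -11.72219
Step 3: T^(3/2) = 297^1.5 = 5118.41
Step 4: ni = 5e15 * 5118.41 * exp(-11.72219) = 2.08e+14 cm^-3

2.08e+14


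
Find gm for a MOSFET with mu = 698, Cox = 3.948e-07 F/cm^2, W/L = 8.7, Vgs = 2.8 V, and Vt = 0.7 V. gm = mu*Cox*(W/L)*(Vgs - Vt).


Step 1: Vov = Vgs - Vt = 2.8 - 0.7 = 2.1 V
Step 2: gm = mu * Cox * (W/L) * Vov
Step 3: gm = 698 * 3.948e-07 * 8.7 * 2.1 = 5.03e-03 S

5.03e-03


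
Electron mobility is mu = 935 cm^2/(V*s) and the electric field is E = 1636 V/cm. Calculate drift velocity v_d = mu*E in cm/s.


Step 1: v_d = mu * E
Step 2: v_d = 935 * 1636 = 1529660
Step 3: v_d = 1.53e+06 cm/s

1.53e+06


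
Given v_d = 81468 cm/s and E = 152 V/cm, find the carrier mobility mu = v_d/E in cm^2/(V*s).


Step 1: mu = v_d / E
Step 2: mu = 81468 / 152
Step 3: mu = 535.97 cm^2/(V*s)

535.97


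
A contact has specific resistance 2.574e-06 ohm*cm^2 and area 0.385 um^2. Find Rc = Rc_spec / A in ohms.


Step 1: Convert area to cm^2: 0.385 um^2 = 3.8500e-09 cm^2
Step 2: Rc = Rc_spec / A = 2.574e-06 / 3.8500e-09
Step 3: Rc = 6.69e+02 ohms

6.69e+02


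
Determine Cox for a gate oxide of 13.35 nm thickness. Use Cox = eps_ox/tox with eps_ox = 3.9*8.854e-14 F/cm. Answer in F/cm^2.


Step 1: eps_ox = 3.9 * 8.854e-14 = 3.45306e-13 F/cm
Step 2: tox in cm = 13.35 nm * 1e-7 = 1.3350e-06 cm
Step 3: Cox = 3.45306e-13 / 1.3350e-06 = 2.59e-07 F/cm^2

2.59e-07


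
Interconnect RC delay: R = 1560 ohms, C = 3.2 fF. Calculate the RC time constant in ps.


Step 1: tau = R * C
Step 2: tau = 1560 * 3.2 fF = 1560 * 3.2e-15 F
Step 3: tau = 4.992e-12 s = 4.992 ps

4.992


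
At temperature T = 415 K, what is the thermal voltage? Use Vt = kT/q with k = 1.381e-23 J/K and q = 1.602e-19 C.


Step 1: kT = 1.381e-23 * 415 = 5.73115e-21 J
Step 2: Vt = kT/q = 5.73115e-21 / 1.602e-19
Step 3: Vt = 0.03577 V

0.03577


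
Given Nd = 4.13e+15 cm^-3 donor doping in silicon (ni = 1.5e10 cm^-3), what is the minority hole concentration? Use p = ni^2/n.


Step 1: Since Nd >> ni, n ≈ Nd = 4.13e+15 cm^-3
Step 2: p = ni^2 / n = (1.5e10)^2 / 4.13e+15
Step 3: p = 2.25e20 / 4.13e+15 = 5.45e+04 cm^-3

5.45e+04


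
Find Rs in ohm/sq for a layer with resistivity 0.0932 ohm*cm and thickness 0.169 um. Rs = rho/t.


Step 1: Convert thickness to cm: t = 0.169 um = 1.6900e-05 cm
Step 2: Rs = rho / t = 0.0932 / 1.6900e-05
Step 3: Rs = 5514.8 ohm/sq

5514.8


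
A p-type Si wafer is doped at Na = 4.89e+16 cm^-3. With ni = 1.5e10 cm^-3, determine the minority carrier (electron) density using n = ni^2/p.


Step 1: Majority hole concentration p ≈ Na = 4.89e+16 cm^-3
Step 2: n = ni^2 / Na = (1.5e10)^2 / 4.89e+16
Step 3: n = 4.60e+03 cm^-3

4.60e+03


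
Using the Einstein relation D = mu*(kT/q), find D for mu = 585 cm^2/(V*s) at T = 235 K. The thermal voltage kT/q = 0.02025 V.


Step 1: D = mu * (kT/q)
Step 2: D = 585 * 0.02025
Step 3: D = 11.85 cm^2/s

11.85


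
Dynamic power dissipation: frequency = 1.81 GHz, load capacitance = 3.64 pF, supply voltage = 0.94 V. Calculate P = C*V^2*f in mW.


Step 1: V^2 = 0.94^2 = 0.8836 V^2
Step 2: P = C*V^2*f = 3.64e-12 F * 0.8836 * 1.81e9 Hz
Step 3: P = 5.82151024e-03 W
Step 4: P = 5.822 mW

5.822


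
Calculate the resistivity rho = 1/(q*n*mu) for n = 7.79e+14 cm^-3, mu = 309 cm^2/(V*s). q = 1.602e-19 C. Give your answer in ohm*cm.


Step 1: sigma = q * n * mu = 1.602e-19 * 7.79e+14 * 309 = 3.85619e-02 S/cm
Step 2: rho = 1 / sigma = 1 / 3.85619e-02 = 25.93 ohm*cm

25.93


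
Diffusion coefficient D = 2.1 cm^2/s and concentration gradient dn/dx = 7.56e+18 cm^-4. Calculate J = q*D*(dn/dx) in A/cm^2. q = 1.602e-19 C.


Step 1: J = q * D * (dn/dx)
Step 2: J = 1.602e-19 * 2.1 * 7.56e+18
Step 3: J = 2.54e+00 A/cm^2

2.54e+00


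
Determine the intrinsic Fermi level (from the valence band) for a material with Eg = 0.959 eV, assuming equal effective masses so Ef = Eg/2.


Step 1: For an intrinsic semiconductor, the Fermi level sits at midgap.
Step 2: Ef = Eg / 2 = 0.959 / 2 = 0.4795 eV

0.4795


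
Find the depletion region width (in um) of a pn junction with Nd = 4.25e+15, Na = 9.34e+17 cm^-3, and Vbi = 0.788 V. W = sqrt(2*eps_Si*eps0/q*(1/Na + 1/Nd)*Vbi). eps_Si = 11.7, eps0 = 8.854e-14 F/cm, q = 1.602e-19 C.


Step 1: 1/Na + 1/Nd = 1/9.34e+17 + 1/4.25e+15 = 2.36365e-16
Step 2: 2*eps*eps0/q = 2*11.7*8.854e-14/1.602e-19 = 1.293281e+07
Step 3: W^2 = 1.293281e+07 * 2.36365e-16 * 0.788 = 2.40881e-09
Step 4: W = sqrt(2.40881e-09) = 4.908e-05 cm = 0.4908 um

0.4908


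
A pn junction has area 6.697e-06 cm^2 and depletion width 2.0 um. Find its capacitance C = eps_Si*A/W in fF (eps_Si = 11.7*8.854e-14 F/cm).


Step 1: eps_Si = 11.7 * 8.854e-14 = 1.035918e-12 F/cm
Step 2: W in cm = 2.0 * 1e-4 = 2.00e-04 cm
Step 3: C = 1.035918e-12 * 6.697e-06 / 2.00e-04 = 3.468771e-14 F
Step 4: C = 34.69 fF

34.69


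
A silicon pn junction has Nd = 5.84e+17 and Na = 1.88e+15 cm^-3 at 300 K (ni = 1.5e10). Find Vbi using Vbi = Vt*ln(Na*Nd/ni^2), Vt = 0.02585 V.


Step 1: Compute Na*Nd/ni^2 = 1.88e+15 * 5.84e+17 / (1.5e10)^2 = 4.8796e+12
Step 2: ln(4.8796e+12) = 29.2161
Step 3: Vbi = 0.02585 * 29.2161 = 0.755 V

0.755


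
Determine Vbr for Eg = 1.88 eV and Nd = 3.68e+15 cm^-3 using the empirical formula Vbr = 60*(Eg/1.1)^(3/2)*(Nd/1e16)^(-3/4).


Step 1: Eg/1.1 = 1.88/1.1 = 1.709091
Step 2: (Eg/1.1)^1.5 = 1.709091^1.5 = 2.234332
Step 3: (Nd/1e16)^(-0.75) = (0.368)^(-0.75) = 2.116480
Step 4: Vbr = 60 * 2.234332 * 2.116480 = 283.7 V

283.7


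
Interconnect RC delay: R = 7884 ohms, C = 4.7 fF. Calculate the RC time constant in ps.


Step 1: tau = R * C
Step 2: tau = 7884 * 4.7 fF = 7884 * 4.7e-15 F
Step 3: tau = 3.70548e-11 s = 37.0548 ps

37.0548


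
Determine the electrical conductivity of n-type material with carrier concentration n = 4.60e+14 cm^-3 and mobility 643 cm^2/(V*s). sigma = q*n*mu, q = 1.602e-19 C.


Step 1: sigma = q * n * mu
Step 2: sigma = 1.602e-19 * 4.60e+14 * 643
Step 3: sigma = 4.738e-02 S/cm

4.738e-02


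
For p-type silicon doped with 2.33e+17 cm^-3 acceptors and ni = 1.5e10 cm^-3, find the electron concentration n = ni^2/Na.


Step 1: Majority hole concentration p ≈ Na = 2.33e+17 cm^-3
Step 2: n = ni^2 / Na = (1.5e10)^2 / 2.33e+17
Step 3: n = 9.66e+02 cm^-3

9.66e+02


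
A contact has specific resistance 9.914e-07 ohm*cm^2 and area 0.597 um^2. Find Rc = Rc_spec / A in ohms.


Step 1: Convert area to cm^2: 0.597 um^2 = 5.9700e-09 cm^2
Step 2: Rc = Rc_spec / A = 9.914e-07 / 5.9700e-09
Step 3: Rc = 1.66e+02 ohms

1.66e+02


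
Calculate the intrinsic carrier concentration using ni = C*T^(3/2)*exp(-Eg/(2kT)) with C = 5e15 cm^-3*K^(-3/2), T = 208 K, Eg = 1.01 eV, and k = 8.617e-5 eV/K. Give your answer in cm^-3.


Step 1: Compute kT = 8.617e-5 * 208 = 0.01792336 eV
Step 2: Exponent = -Eg/(2kT) = -1.01/(2*0.01792336) = -28.17552
Step 3: T^(3/2) = 208^1.5 = 2999.82
Step 4: ni = 5e15 * 2999.82 * exp(-28.17552) = 8.70e+06 cm^-3

8.70e+06


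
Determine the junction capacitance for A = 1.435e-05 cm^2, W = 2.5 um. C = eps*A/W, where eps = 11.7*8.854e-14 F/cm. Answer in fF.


Step 1: eps_Si = 11.7 * 8.854e-14 = 1.035918e-12 F/cm
Step 2: W in cm = 2.5 * 1e-4 = 2.50e-04 cm
Step 3: C = 1.035918e-12 * 1.435e-05 / 2.50e-04 = 5.946169e-14 F
Step 4: C = 59.46 fF

59.46


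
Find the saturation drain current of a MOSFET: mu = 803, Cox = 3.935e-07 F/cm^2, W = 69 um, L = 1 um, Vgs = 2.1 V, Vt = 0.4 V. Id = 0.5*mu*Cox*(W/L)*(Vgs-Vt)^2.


Step 1: Overdrive voltage Vov = Vgs - Vt = 2.1 - 0.4 = 1.7 V
Step 2: W/L = 69/1 = 69
Step 3: Id = 0.5 * 803 * 3.935e-07 * 69 * 1.7^2
Step 4: Id = 3.15e-02 A

3.15e-02


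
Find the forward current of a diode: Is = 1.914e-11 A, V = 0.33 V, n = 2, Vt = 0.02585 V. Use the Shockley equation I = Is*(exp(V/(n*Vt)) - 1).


Step 1: V/(n*Vt) = 0.33/(2*0.02585) = 6.3830
Step 2: exp(6.3830) = 5.9170e+02
Step 3: I = 1.914e-11 * (5.9170e+02 - 1) = 1.13e-08 A

1.13e-08


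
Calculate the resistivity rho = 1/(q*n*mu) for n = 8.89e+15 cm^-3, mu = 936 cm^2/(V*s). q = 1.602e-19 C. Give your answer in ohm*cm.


Step 1: sigma = q * n * mu = 1.602e-19 * 8.89e+15 * 936 = 1.33303e+00 S/cm
Step 2: rho = 1 / sigma = 1 / 1.33303e+00 = 0.7502 ohm*cm

0.7502


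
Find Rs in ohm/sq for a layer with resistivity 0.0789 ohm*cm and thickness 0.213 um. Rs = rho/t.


Step 1: Convert thickness to cm: t = 0.213 um = 2.1300e-05 cm
Step 2: Rs = rho / t = 0.0789 / 2.1300e-05
Step 3: Rs = 3704.2 ohm/sq

3704.2


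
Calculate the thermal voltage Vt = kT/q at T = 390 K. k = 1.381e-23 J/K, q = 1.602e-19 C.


Step 1: kT = 1.381e-23 * 390 = 5.3859e-21 J
Step 2: Vt = kT/q = 5.3859e-21 / 1.602e-19
Step 3: Vt = 0.03362 V

0.03362


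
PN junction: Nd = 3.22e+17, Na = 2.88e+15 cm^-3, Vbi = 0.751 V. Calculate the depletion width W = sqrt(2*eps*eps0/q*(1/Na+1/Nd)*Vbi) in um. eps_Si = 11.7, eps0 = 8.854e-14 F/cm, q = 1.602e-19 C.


Step 1: 1/Na + 1/Nd = 1/2.88e+15 + 1/3.22e+17 = 3.50328e-16
Step 2: 2*eps*eps0/q = 2*11.7*8.854e-14/1.602e-19 = 1.293281e+07
Step 3: W^2 = 1.293281e+07 * 3.50328e-16 * 0.751 = 3.40257e-09
Step 4: W = sqrt(3.40257e-09) = 5.833e-05 cm = 0.5833 um

0.5833


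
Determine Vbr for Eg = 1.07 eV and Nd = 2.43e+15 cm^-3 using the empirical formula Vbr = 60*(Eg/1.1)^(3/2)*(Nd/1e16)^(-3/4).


Step 1: Eg/1.1 = 1.07/1.1 = 0.972727
Step 2: (Eg/1.1)^1.5 = 0.972727^1.5 = 0.959371
Step 3: (Nd/1e16)^(-0.75) = (0.243)^(-0.75) = 2.889318
Step 4: Vbr = 60 * 0.959371 * 2.889318 = 166.3 V

166.3


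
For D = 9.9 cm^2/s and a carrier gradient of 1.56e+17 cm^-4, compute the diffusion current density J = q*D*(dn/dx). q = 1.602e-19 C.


Step 1: J = q * D * (dn/dx)
Step 2: J = 1.602e-19 * 9.9 * 1.56e+17
Step 3: J = 2.47e-01 A/cm^2

2.47e-01


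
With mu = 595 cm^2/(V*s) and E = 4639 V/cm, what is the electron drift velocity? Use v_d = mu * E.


Step 1: v_d = mu * E
Step 2: v_d = 595 * 4639 = 2760205
Step 3: v_d = 2.76e+06 cm/s

2.76e+06


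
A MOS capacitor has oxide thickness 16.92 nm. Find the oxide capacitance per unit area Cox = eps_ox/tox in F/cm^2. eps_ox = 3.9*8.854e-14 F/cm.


Step 1: eps_ox = 3.9 * 8.854e-14 = 3.45306e-13 F/cm
Step 2: tox in cm = 16.92 nm * 1e-7 = 1.6920e-06 cm
Step 3: Cox = 3.45306e-13 / 1.6920e-06 = 2.04e-07 F/cm^2

2.04e-07


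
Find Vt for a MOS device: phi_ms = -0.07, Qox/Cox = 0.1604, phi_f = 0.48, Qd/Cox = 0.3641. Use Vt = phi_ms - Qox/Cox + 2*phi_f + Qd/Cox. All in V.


Step 1: Vt = phi_ms - Qox/Cox + 2*phi_f + Qd/Cox
Step 2: Vt = -0.07 - 0.1604 + 2*0.48 + 0.3641
Step 3: Vt = -0.07 - 0.1604 + 0.96 + 0.3641
Step 4: Vt = 1.0937 V

1.0937


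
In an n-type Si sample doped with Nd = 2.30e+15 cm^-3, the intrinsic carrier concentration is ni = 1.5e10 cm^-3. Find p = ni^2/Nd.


Step 1: Since Nd >> ni, n ≈ Nd = 2.30e+15 cm^-3
Step 2: p = ni^2 / n = (1.5e10)^2 / 2.30e+15
Step 3: p = 2.25e20 / 2.30e+15 = 9.78e+04 cm^-3

9.78e+04


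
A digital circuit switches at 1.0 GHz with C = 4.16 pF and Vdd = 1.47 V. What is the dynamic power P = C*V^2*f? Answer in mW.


Step 1: V^2 = 1.47^2 = 2.1609 V^2
Step 2: P = C*V^2*f = 4.16e-12 F * 2.1609 * 1.0e9 Hz
Step 3: P = 8.989344e-03 W
Step 4: P = 8.989 mW

8.989


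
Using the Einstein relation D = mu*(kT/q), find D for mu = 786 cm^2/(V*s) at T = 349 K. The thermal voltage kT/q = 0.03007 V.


Step 1: D = mu * (kT/q)
Step 2: D = 786 * 0.03007
Step 3: D = 23.64 cm^2/s

23.64


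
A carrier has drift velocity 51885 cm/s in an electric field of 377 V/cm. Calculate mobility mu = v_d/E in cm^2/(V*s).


Step 1: mu = v_d / E
Step 2: mu = 51885 / 377
Step 3: mu = 137.63 cm^2/(V*s)

137.63


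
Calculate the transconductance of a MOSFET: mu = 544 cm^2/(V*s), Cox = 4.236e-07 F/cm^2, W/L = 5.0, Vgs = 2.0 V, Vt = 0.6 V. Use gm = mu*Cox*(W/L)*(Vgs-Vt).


Step 1: Vov = Vgs - Vt = 2.0 - 0.6 = 1.4 V
Step 2: gm = mu * Cox * (W/L) * Vov
Step 3: gm = 544 * 4.236e-07 * 5.0 * 1.4 = 1.61e-03 S

1.61e-03


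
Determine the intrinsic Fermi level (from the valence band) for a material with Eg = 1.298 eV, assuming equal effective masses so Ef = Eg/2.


Step 1: For an intrinsic semiconductor, the Fermi level sits at midgap.
Step 2: Ef = Eg / 2 = 1.298 / 2 = 0.649 eV

0.649


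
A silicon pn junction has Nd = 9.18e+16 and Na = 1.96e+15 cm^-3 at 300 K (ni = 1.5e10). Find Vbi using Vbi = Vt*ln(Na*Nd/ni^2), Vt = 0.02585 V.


Step 1: Compute Na*Nd/ni^2 = 1.96e+15 * 9.18e+16 / (1.5e10)^2 = 7.9968e+11
Step 2: ln(7.9968e+11) = 27.4075
Step 3: Vbi = 0.02585 * 27.4075 = 0.708 V

0.708


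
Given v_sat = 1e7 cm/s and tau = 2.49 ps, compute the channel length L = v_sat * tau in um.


Step 1: tau in seconds = 2.49 ps * 1e-12 = 2.4900e-12 s
Step 2: L = v_sat * tau = 1e7 * 2.4900e-12 = 2.4900e-05 cm
Step 3: L in um = 2.4900e-05 * 1e4 = 0.249 um

0.249


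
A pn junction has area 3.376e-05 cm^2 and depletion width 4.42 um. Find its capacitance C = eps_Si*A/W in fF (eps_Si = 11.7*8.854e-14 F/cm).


Step 1: eps_Si = 11.7 * 8.854e-14 = 1.035918e-12 F/cm
Step 2: W in cm = 4.42 * 1e-4 = 4.42e-04 cm
Step 3: C = 1.035918e-12 * 3.376e-05 / 4.42e-04 = 7.912351e-14 F
Step 4: C = 79.12 fF

79.12


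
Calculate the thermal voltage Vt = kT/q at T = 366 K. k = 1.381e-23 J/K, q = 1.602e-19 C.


Step 1: kT = 1.381e-23 * 366 = 5.05446e-21 J
Step 2: Vt = kT/q = 5.05446e-21 / 1.602e-19
Step 3: Vt = 0.03155 V

0.03155


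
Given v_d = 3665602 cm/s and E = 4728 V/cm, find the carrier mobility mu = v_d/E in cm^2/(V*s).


Step 1: mu = v_d / E
Step 2: mu = 3665602 / 4728
Step 3: mu = 775.3 cm^2/(V*s)

775.3


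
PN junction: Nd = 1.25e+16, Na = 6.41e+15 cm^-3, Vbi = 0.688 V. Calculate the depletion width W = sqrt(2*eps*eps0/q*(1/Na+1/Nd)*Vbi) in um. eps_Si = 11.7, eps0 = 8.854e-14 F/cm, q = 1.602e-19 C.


Step 1: 1/Na + 1/Nd = 1/6.41e+15 + 1/1.25e+16 = 2.36006e-16
Step 2: 2*eps*eps0/q = 2*11.7*8.854e-14/1.602e-19 = 1.293281e+07
Step 3: W^2 = 1.293281e+07 * 2.36006e-16 * 0.688 = 2.09993e-09
Step 4: W = sqrt(2.09993e-09) = 4.582e-05 cm = 0.4582 um

0.4582


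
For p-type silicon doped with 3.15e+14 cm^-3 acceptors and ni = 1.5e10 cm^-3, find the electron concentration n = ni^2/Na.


Step 1: Majority hole concentration p ≈ Na = 3.15e+14 cm^-3
Step 2: n = ni^2 / Na = (1.5e10)^2 / 3.15e+14
Step 3: n = 7.14e+05 cm^-3

7.14e+05


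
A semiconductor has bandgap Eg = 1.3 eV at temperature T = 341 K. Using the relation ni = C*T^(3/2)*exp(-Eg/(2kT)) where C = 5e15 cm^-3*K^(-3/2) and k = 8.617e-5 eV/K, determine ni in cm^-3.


Step 1: Compute kT = 8.617e-5 * 341 = 0.02938397 eV
Step 2: Exponent = -Eg/(2kT) = -1.3/(2*0.02938397) = -22.12090
Step 3: T^(3/2) = 341^1.5 = 6296.97
Step 4: ni = 5e15 * 6296.97 * exp(-22.12090) = 7.78e+09 cm^-3

7.78e+09


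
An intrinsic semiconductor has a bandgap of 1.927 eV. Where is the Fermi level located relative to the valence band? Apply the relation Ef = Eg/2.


Step 1: For an intrinsic semiconductor, the Fermi level sits at midgap.
Step 2: Ef = Eg / 2 = 1.927 / 2 = 0.9635 eV

0.9635


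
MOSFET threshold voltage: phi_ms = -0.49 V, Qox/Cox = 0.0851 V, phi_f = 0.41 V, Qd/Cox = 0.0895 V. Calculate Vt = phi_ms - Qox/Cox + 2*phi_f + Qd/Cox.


Step 1: Vt = phi_ms - Qox/Cox + 2*phi_f + Qd/Cox
Step 2: Vt = -0.49 - 0.0851 + 2*0.41 + 0.0895
Step 3: Vt = -0.49 - 0.0851 + 0.82 + 0.0895
Step 4: Vt = 0.3344 V

0.3344


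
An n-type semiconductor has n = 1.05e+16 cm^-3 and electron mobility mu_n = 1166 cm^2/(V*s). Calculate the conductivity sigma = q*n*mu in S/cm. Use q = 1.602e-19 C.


Step 1: sigma = q * n * mu
Step 2: sigma = 1.602e-19 * 1.05e+16 * 1166
Step 3: sigma = 1.961e+00 S/cm

1.961e+00


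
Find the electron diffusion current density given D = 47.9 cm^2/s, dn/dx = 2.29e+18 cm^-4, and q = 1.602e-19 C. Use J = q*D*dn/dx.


Step 1: J = q * D * (dn/dx)
Step 2: J = 1.602e-19 * 47.9 * 2.29e+18
Step 3: J = 1.76e+01 A/cm^2

1.76e+01


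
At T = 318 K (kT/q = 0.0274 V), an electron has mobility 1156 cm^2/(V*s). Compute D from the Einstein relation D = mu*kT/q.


Step 1: D = mu * (kT/q)
Step 2: D = 1156 * 0.0274
Step 3: D = 31.67 cm^2/s

31.67
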